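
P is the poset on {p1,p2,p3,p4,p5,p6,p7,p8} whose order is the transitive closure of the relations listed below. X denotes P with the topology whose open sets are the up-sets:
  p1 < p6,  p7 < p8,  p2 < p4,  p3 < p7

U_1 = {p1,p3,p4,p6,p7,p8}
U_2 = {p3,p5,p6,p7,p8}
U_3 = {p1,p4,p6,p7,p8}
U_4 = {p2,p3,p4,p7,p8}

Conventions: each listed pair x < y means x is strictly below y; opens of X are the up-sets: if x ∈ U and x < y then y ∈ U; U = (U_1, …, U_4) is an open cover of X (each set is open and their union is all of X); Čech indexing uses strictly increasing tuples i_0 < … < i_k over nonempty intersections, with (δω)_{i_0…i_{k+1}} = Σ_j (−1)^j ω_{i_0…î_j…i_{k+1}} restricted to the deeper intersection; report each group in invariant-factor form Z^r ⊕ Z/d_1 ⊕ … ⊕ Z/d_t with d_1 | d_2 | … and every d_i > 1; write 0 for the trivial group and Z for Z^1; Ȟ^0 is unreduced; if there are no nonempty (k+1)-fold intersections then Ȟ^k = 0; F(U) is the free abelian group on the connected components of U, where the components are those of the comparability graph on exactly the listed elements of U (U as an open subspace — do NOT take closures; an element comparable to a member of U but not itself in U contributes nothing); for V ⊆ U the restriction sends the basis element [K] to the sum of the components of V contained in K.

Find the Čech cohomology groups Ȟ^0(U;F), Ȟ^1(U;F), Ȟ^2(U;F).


Ȟ^0(U;F) ≅ Z^4; Ȟ^1(U;F) ≅ 0; Ȟ^2(U;F) ≅ 0

nerve simplices:
  U12={p3,p6,p7,p8} U13={p1,p4,p6,p7,p8} U14={p3,p4,p7,p8} U23={p6,p7,p8} U24={p3,p7,p8} U34={p4,p7,p8}
  U123={p6,p7,p8} U124={p3,p7,p8} U134={p4,p7,p8} U234={p7,p8}
  U1234={p7,p8}
components per intersection:
  U1: {p1,p6} {p3,p7,p8} {p4}
  U2: {p3,p7,p8} {p5} {p6}
  U3: {p1,p6} {p4} {p7,p8}
  U4: {p2,p4} {p3,p7,p8}
  U12: {p3,p7,p8} {p6}
  U13: {p1,p6} {p4} {p7,p8}
  U14: {p3,p7,p8} {p4}
  U23: {p6} {p7,p8}
  U24: {p3,p7,p8}
  U34: {p4} {p7,p8}
  U123: {p6} {p7,p8}
  U124: {p3,p7,p8}
  U134: {p4} {p7,p8}
  U234: {p7,p8}
  U1234: {p7,p8}
C dims 11,12,6,1; δ0: rk 7, SNF 1^7; δ1: rk 5, SNF 1^5; δ2: rk 1, SNF 1^1
degree 0: 11−7−0 = 4 → Ȟ^0 ≅ Z^4
degree 1: 12−5−7 = 0 → Ȟ^1 ≅ 0
degree 2: 6−1−5 = 0 → Ȟ^2 ≅ 0


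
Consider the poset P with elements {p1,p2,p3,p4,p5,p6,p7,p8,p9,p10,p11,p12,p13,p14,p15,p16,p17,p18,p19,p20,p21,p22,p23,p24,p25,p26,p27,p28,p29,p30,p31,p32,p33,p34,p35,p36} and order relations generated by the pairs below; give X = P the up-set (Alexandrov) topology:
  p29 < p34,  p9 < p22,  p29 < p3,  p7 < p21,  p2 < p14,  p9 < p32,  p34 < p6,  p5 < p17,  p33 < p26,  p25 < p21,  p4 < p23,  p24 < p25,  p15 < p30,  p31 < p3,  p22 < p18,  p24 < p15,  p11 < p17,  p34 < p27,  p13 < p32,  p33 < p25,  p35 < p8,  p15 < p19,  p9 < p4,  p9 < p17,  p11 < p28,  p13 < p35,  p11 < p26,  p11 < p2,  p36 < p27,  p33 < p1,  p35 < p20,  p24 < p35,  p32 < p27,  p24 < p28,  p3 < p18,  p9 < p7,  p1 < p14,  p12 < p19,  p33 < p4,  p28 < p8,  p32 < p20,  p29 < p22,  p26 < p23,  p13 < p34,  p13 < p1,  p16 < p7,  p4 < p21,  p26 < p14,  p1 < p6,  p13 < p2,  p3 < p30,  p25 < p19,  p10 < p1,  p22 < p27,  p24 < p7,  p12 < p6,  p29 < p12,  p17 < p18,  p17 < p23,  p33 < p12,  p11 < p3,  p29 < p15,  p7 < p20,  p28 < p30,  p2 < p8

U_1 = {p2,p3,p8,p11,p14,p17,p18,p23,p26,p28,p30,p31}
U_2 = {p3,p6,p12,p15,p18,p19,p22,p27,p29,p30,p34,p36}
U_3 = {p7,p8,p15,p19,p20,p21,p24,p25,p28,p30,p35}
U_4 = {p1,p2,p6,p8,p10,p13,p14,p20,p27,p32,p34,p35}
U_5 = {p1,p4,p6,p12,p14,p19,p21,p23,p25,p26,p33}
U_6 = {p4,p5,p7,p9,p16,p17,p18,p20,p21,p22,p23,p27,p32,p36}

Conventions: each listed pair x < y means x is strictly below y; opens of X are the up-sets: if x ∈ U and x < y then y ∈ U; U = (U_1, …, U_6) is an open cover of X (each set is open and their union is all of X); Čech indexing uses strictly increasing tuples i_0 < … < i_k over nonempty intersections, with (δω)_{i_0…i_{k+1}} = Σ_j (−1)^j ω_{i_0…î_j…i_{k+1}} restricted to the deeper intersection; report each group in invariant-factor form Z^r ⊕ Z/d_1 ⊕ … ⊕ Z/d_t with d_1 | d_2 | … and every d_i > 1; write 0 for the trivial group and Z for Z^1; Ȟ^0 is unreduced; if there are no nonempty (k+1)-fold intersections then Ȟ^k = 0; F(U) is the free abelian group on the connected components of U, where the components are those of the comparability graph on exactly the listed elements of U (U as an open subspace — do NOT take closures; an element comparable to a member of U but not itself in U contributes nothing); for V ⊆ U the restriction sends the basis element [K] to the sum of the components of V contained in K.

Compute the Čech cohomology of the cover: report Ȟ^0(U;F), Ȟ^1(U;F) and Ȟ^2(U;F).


Ȟ^0(U;F) ≅ Z,  Ȟ^1(U;F) ≅ 0,  Ȟ^2(U;F) ≅ Z/2

cover nerve:
  U12={p3,p18,p30} U13={p8,p28,p30} U14={p2,p8,p14} U15={p14,p23,p26} U16={p17,p18,p23} U23={p15,p19,p30} U24={p6,p27,p34} U25={p6,p12,p19} U26={p18,p22,p27,p36} U34={p8,p20,p35} U35={p19,p21,p25} U36={p7,p20,p21} U45={p1,p6,p14} U46={p20,p27,p32} U56={p4,p21,p23}
  U123={p30} U126={p18} U134={p8} U145={p14} U156={p23} U235={p19} U245={p6} U246={p27} U346={p20} U356={p21}
components per intersection:
  U1: {p2,p3,p8,p11,p14,p17,p18,p23,p26,p28,p30,p31}
  U2: {p3,p6,p12,p15,p18,p19,p22,p27,p29,p30,p34,p36}
  U3: {p7,p8,p15,p19,p20,p21,p24,p25,p28,p30,p35}
  U4: {p1,p2,p6,p8,p10,p13,p14,p20,p27,p32,p34,p35}
  U5: {p1,p4,p6,p12,p14,p19,p21,p23,p25,p26,p33}
  U6: {p4,p5,p7,p9,p16,p17,p18,p20,p21,p22,p23,p27,p32,p36}
  U12: {p3,p18,p30}
  U13: {p8,p28,p30}
  U14: {p2,p8,p14}
  U15: {p14,p23,p26}
  U16: {p17,p18,p23}
  U23: {p15,p19,p30}
  U24: {p6,p27,p34}
  U25: {p6,p12,p19}
  U26: {p18,p22,p27,p36}
  U34: {p8,p20,p35}
  U35: {p19,p21,p25}
  U36: {p7,p20,p21}
  U45: {p1,p6,p14}
  U46: {p20,p27,p32}
  U56: {p4,p21,p23}
  U123: {p30}
  U126: {p18}
  U134: {p8}
  U145: {p14}
  U156: {p23}
  U235: {p19}
  U245: {p6}
  U246: {p27}
  U346: {p20}
  U356: {p21}
C dims 6,15,10; δ0: rk 5, SNF 1^5; δ1: rk 10, SNF 1^9·2
Ȟ^0: (6−5)−0=1 ⇒ Z
Ȟ^1: (15−10)−5=0 ⇒ 0
Ȟ^2: (10−0)−10=0 plus torsion [2] ⇒ Z/2


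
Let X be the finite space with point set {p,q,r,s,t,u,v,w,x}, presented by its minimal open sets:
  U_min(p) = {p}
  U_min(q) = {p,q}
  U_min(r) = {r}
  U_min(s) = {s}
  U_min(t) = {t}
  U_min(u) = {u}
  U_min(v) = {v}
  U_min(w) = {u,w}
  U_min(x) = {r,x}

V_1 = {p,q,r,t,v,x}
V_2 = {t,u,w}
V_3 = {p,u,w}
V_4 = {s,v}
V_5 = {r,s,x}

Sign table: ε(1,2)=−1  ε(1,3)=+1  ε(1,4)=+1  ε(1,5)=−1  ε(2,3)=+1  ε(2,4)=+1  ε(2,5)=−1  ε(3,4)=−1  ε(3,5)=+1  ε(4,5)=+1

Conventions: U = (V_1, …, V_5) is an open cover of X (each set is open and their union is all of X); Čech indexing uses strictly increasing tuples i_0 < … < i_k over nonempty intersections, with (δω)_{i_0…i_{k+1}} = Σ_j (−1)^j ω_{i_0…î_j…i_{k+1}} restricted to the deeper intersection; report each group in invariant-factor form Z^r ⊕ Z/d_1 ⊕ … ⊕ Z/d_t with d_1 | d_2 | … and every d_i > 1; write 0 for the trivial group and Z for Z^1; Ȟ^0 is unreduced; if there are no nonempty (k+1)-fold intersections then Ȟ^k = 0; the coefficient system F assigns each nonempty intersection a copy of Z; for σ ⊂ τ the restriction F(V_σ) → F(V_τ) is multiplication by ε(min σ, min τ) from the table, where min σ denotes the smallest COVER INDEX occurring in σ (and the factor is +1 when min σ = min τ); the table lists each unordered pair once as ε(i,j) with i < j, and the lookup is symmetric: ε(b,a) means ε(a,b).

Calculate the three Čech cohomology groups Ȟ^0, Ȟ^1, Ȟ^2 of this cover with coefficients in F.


Ȟ^0(U;F) ≅ 0,  Ȟ^1(U;F) ≅ Z ⊕ Z/2,  Ȟ^2(U;F) ≅ 0

nerve simplices:
  V12={t} V13={p} V14={v} V15={r,x} V23={u,w} V45={s}
C dims 5,6; δ0: rk 5, SNF 1^4·2
degree 0: 5−5−0 = 0 → Ȟ^0 ≅ 0
degree 1: 6−0−5 = 1 plus torsion [2] → Ȟ^1 ≅ Z ⊕ Z/2
degree 2: 0−0−0 = 0 → Ȟ^2 ≅ 0


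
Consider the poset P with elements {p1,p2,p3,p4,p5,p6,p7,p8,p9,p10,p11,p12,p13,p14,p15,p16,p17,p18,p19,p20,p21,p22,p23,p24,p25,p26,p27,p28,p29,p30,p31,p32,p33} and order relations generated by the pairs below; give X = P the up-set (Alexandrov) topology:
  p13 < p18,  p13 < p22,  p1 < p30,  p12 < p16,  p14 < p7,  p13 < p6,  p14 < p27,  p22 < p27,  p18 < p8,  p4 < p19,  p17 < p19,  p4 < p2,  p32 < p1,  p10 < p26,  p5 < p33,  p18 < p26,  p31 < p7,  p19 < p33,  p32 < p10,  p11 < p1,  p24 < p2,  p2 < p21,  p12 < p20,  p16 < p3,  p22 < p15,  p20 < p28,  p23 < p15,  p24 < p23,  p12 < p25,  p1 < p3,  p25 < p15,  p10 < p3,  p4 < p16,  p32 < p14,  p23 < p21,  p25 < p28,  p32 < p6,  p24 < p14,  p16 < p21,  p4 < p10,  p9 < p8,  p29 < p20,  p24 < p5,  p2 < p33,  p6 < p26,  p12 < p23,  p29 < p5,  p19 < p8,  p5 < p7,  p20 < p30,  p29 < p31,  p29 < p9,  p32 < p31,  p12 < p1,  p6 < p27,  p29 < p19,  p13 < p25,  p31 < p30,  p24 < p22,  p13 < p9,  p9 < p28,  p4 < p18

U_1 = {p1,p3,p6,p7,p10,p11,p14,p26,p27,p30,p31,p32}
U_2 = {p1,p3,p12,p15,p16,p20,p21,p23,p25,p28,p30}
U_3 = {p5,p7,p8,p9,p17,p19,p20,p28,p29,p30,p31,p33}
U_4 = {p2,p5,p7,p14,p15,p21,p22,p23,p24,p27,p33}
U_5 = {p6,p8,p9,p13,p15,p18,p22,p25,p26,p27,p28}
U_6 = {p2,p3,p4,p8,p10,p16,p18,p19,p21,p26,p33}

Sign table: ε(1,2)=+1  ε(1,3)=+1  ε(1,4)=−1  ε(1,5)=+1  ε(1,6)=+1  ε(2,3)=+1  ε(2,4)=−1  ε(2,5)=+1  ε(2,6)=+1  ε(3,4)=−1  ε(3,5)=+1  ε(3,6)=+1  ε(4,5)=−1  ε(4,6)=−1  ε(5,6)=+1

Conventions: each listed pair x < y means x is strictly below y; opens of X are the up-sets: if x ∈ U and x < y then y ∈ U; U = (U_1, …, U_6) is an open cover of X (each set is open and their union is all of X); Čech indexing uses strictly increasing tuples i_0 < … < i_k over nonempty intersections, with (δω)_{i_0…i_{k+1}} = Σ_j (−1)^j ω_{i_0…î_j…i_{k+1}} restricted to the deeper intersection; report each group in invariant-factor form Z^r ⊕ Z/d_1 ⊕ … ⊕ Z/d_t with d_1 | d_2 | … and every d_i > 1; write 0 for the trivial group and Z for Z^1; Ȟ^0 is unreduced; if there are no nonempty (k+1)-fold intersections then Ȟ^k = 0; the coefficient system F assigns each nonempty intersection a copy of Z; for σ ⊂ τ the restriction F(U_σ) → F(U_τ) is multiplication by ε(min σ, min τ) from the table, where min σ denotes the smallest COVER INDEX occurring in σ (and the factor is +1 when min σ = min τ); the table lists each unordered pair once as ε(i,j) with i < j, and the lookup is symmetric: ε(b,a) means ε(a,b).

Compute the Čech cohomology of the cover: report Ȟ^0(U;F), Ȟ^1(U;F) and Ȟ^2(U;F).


nonempty intersections:
  U12={p1,p3,p30} U13={p7,p30,p31} U14={p7,p14,p27} U15={p6,p26,p27} U16={p3,p10,p26} U23={p20,p28,p30} U24={p15,p21,p23} U25={p15,p25,p28} U26={p3,p16,p21} U34={p5,p7,p33} U35={p8,p9,p28} U36={p8,p19,p33} U45={p15,p22,p27} U46={p2,p21,p33} U56={p8,p18,p26}
  U123={p30} U126={p3} U134={p7} U145={p27} U156={p26} U235={p28} U245={p15} U246={p21} U346={p33} U356={p8}
C dims 6,15,10; δ0: rk 5, SNF 1^5; δ1: rk 10, SNF 1^9·2
Ȟ^0: (6−5)−0=1 ⇒ Z
Ȟ^1: (15−10)−5=0 ⇒ 0
Ȟ^2: (10−0)−10=0 plus torsion [2] ⇒ Z/2

Ȟ^0 = Z; Ȟ^1 = 0; Ȟ^2 = Z/2


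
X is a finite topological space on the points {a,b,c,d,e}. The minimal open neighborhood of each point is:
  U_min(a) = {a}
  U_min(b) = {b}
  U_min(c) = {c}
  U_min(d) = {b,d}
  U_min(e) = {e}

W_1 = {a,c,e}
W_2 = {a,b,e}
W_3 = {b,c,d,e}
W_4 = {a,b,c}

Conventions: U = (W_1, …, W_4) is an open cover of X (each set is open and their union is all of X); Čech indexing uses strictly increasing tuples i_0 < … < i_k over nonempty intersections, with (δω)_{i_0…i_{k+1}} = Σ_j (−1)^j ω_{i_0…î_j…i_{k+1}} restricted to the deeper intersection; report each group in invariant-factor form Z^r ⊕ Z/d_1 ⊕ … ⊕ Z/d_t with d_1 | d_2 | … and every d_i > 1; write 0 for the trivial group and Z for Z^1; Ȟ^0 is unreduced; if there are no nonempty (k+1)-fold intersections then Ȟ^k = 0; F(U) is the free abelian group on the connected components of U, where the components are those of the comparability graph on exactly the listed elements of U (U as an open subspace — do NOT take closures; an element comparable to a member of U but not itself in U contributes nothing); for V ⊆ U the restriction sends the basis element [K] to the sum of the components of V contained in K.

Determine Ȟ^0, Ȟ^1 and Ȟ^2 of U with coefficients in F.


Ȟ^0(U;F) ≅ Z^4, Ȟ^1(U;F) ≅ 0 and Ȟ^2(U;F) ≅ 0

nerve simplices:
  W12={a,e} W13={c,e} W14={a,c} W23={b,e} W24={a,b} W34={b,c}
  W123={e} W124={a} W134={c} W234={b}
components per intersection:
  W1: {a} {c} {e}
  W2: {a} {b} {e}
  W3: {b,d} {c} {e}
  W4: {a} {b} {c}
  W12: {a} {e}
  W13: {c} {e}
  W14: {a} {c}
  W23: {b} {e}
  W24: {a} {b}
  W34: {b} {c}
  W123: {e}
  W124: {a}
  W134: {c}
  W234: {b}
C dims 12,12,4; δ0: rk 8, SNF 1^8; δ1: rk 4, SNF 1^4
degree 0: 12−8−0 = 4 → Ȟ^0 ≅ Z^4
degree 1: 12−4−8 = 0 → Ȟ^1 ≅ 0
degree 2: 4−0−4 = 0 → Ȟ^2 ≅ 0


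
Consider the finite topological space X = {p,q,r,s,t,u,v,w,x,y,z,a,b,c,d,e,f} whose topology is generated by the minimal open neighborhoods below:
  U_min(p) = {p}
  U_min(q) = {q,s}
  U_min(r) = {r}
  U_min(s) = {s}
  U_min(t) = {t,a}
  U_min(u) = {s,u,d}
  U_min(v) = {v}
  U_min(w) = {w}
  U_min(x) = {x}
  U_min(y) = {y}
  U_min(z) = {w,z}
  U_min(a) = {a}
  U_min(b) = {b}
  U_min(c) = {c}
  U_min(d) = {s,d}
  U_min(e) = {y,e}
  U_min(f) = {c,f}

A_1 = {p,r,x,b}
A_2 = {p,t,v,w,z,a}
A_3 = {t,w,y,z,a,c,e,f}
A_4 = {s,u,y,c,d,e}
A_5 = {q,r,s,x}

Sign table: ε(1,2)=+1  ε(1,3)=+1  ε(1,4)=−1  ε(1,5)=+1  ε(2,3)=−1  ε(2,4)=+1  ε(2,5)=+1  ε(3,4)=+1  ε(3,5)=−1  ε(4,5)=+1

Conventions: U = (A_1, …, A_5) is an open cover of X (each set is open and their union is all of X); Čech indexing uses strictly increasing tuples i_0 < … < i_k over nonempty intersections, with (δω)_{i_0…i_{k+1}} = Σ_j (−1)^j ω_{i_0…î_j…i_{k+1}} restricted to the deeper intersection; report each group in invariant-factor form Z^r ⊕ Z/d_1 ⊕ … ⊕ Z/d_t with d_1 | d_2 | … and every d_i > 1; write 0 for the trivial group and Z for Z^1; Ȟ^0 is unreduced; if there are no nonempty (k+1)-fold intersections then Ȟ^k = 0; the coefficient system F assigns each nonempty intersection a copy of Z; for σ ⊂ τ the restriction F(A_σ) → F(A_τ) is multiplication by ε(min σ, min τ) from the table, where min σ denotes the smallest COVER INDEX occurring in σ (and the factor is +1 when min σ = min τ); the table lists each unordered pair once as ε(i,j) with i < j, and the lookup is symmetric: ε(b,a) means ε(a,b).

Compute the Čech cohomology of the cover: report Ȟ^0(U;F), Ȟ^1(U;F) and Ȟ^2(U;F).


nonempty overlaps:
  A12={p} A15={r,x} A23={t,w,z,a} A34={y,c,e} A45={s}
C dims 5,5; δ0: rk 5, SNF 1^4·2
degree 0: 5−5−0 = 0 → Ȟ^0 ≅ 0
degree 1: 5−0−5 = 0 plus torsion [2] → Ȟ^1 ≅ Z/2
degree 2: 0−0−0 = 0 → Ȟ^2 ≅ 0

Ȟ^0(U;F) ≅ 0, Ȟ^1(U;F) ≅ Z/2 and Ȟ^2(U;F) ≅ 0


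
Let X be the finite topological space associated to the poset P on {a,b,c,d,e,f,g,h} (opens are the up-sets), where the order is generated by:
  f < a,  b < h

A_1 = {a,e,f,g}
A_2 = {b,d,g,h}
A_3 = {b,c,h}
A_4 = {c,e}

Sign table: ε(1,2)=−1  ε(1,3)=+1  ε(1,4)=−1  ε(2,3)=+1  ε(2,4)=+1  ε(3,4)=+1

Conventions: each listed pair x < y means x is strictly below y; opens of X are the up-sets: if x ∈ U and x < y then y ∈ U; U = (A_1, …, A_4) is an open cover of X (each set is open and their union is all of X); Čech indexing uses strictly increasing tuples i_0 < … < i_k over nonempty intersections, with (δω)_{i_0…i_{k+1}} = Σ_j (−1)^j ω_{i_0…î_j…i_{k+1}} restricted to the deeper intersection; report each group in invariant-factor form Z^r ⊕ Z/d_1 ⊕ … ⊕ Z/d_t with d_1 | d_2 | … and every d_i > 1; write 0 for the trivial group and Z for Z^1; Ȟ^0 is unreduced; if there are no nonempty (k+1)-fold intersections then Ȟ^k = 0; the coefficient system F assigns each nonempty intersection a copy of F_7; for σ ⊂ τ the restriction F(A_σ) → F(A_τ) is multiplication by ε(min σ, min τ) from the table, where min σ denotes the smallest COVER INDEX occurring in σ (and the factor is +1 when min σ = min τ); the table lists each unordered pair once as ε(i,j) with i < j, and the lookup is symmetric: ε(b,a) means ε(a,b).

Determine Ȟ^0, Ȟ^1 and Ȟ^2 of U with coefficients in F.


Ȟ^0(U;F) ≅ Z/7; Ȟ^1(U;F) ≅ Z/7; Ȟ^2(U;F) ≅ 0

nerve of the cover:
  A12={g} A14={e} A23={b,h} A34={c}
C dims 4,4; δ0: rk_F7 3
Ȟ^0 = (4 − 3) − 0 = 1, so Ȟ^0 ≅ Z/7
Ȟ^1 = (4 − 0) − 3 = 1, so Ȟ^1 ≅ Z/7
Ȟ^2 = (0 − 0) − 0 = 0, so Ȟ^2 ≅ 0


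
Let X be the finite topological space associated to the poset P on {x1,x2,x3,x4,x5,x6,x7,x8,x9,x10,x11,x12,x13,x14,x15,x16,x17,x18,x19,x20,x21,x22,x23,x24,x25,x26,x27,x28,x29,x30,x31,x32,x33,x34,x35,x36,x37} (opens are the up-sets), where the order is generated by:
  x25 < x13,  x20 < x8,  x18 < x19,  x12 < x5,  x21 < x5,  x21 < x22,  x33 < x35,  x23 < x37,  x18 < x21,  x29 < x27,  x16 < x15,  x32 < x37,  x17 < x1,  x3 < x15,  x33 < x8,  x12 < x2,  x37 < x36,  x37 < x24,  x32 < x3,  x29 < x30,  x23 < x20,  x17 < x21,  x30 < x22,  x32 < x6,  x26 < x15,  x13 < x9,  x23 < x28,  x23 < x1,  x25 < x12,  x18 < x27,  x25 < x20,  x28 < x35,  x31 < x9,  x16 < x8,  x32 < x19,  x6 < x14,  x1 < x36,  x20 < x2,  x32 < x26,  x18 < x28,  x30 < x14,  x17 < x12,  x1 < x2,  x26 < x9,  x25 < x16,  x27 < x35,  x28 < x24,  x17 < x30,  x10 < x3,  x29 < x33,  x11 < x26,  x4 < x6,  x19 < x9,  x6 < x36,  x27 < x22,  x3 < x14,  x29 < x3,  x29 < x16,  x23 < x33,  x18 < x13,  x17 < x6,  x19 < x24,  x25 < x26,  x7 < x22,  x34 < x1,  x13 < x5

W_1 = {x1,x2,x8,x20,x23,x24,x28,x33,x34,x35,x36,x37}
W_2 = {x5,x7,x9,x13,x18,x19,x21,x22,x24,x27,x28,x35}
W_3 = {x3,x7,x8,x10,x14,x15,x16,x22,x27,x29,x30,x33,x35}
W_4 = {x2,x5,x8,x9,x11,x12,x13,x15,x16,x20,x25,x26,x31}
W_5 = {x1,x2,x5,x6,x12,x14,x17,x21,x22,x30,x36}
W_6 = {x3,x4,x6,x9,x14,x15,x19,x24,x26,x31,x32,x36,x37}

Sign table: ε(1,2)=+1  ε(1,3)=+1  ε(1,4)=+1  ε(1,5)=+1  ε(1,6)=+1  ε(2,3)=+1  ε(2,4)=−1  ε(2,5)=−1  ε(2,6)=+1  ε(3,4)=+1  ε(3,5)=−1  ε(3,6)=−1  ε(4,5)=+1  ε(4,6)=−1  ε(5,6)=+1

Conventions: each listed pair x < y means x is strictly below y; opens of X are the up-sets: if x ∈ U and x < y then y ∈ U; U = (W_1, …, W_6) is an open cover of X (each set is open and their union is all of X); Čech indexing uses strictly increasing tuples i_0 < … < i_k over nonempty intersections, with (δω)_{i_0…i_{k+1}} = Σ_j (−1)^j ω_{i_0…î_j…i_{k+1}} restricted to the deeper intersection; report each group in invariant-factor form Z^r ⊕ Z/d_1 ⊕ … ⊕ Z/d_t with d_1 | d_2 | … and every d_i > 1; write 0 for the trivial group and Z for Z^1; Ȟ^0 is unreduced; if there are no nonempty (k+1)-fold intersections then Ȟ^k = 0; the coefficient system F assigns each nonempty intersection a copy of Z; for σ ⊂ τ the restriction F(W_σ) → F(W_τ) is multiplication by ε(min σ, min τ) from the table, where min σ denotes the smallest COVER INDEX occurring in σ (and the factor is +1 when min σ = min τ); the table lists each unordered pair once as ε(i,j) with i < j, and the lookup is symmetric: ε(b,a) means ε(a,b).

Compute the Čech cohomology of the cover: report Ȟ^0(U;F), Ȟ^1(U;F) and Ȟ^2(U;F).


cover nerve:
  W12={x24,x28,x35} W13={x8,x33,x35} W14={x2,x8,x20} W15={x1,x2,x36} W16={x24,x36,x37} W23={x7,x22,x27,x35} W24={x5,x9,x13} W25={x5,x21,x22} W26={x9,x19,x24} W34={x8,x15,x16} W35={x14,x22,x30} W36={x3,x14,x15} W45={x2,x5,x12} W46={x9,x15,x26,x31} W56={x6,x14,x36}
  W123={x35} W126={x24} W134={x8} W145={x2} W156={x36} W235={x22} W245={x5} W246={x9} W346={x15} W356={x14}
C dims 6,15,10; δ0: rk 6, SNF 1^5·2; δ1: rk 9, SNF 1^9
Ȟ^0: (6−6)−0=0 ⇒ 0
Ȟ^1: (15−9)−6=0 plus torsion [2] ⇒ Z/2
Ȟ^2: (10−0)−9=1 ⇒ Z

Ȟ^0 = 0, Ȟ^1 = Z/2 and Ȟ^2 = Z


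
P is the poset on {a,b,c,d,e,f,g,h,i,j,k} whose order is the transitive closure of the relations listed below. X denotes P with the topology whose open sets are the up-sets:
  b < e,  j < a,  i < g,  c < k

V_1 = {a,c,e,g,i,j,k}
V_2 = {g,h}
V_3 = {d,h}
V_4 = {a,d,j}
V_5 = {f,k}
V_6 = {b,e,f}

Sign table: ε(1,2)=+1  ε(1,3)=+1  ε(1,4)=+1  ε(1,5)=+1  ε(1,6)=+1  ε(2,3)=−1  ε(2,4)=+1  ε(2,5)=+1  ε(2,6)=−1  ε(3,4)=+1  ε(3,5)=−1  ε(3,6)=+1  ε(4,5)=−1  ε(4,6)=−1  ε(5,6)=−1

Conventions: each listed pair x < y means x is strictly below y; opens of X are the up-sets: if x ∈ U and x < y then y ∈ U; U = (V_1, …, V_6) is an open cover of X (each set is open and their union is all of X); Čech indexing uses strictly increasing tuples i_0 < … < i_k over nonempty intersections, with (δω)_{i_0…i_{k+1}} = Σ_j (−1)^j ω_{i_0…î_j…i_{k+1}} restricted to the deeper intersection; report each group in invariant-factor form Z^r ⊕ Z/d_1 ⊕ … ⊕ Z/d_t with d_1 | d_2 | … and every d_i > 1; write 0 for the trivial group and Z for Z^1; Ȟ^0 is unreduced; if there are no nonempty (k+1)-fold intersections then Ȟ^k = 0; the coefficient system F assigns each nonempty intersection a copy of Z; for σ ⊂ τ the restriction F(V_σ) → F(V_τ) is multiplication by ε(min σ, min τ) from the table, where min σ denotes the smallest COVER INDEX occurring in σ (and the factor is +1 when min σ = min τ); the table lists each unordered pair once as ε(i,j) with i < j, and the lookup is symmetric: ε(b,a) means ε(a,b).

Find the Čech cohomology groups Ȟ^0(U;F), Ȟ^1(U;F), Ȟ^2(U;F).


Ȟ^0(U;F) ≅ 0, Ȟ^1(U;F) ≅ Z ⊕ Z/2, Ȟ^2(U;F) ≅ 0

nonempty intersections:
  V12={g} V14={a,j} V15={k} V16={e} V23={h} V34={d} V56={f}
C dims 6,7; δ0: rk 6, SNF 1^5·2
Ȟ^0: (6−6)−0=0 ⇒ 0
Ȟ^1: (7−0)−6=1 plus torsion [2] ⇒ Z ⊕ Z/2
Ȟ^2: (0−0)−0=0 ⇒ 0


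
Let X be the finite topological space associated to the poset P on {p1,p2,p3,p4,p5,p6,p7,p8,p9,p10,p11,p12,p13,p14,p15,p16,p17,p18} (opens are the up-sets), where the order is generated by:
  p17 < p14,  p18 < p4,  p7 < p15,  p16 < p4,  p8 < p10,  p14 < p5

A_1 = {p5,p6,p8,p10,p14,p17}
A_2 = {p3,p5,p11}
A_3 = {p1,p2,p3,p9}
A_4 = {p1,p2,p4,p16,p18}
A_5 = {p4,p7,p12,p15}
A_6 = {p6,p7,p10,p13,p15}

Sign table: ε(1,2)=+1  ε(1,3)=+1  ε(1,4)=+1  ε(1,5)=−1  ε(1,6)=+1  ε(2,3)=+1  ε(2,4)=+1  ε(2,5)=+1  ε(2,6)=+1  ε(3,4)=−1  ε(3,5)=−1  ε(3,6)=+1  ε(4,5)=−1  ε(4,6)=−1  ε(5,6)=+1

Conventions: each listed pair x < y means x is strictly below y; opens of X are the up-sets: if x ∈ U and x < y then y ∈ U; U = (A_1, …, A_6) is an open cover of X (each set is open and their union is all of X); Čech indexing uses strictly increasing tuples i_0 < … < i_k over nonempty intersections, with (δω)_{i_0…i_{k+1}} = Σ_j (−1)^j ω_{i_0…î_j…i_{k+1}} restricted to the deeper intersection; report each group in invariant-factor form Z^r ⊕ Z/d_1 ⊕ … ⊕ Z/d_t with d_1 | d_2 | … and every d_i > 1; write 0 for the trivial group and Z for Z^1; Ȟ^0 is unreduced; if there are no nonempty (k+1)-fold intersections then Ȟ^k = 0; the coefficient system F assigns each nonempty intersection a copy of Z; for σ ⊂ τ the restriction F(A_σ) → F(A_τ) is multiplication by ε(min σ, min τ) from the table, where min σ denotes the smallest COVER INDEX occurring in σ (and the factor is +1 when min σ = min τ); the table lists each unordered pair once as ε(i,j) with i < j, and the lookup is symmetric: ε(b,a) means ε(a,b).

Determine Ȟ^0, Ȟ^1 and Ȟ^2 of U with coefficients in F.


nerve simplices:
  A12={p5} A16={p6,p10} A23={p3} A34={p1,p2} A45={p4} A56={p7,p15}
C dims 6,6; δ0: rk 5, SNF 1^5
degree 0: 6−5−0 = 1 → Ȟ^0 ≅ Z
degree 1: 6−0−5 = 1 → Ȟ^1 ≅ Z
degree 2: 0−0−0 = 0 → Ȟ^2 ≅ 0

Ȟ^0 = Z, Ȟ^1 = Z, Ȟ^2 = 0


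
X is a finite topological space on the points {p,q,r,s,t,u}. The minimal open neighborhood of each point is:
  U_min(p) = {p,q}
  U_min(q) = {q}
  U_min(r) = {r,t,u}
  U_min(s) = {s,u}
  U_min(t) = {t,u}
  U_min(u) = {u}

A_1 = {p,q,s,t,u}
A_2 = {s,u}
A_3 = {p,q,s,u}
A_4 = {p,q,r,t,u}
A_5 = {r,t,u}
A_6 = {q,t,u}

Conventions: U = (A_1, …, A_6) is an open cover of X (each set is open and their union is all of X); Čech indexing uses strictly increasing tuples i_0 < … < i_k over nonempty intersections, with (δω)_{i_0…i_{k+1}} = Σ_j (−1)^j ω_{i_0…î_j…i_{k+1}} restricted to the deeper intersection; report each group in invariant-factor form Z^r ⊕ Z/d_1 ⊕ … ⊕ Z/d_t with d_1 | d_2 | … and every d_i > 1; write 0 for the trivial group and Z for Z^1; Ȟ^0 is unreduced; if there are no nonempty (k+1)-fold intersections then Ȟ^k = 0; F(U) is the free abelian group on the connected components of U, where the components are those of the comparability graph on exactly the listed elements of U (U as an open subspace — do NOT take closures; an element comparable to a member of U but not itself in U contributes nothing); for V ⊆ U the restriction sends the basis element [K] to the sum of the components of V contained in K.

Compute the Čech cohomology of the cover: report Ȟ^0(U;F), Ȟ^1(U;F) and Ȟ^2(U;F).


Ȟ^0 ≅ Z^2; Ȟ^1 ≅ 0; Ȟ^2 ≅ 0

nerve simplices:
  A12={s,u} A13={p,q,s,u} A14={p,q,t,u} A15={t,u} A16={q,t,u} A23={s,u} A24={u} A25={u} A26={u} A34={p,q,u} A35={u} A36={q,u} A45={r,t,u} A46={q,t,u} A56={t,u}
  A123={s,u} A124={u} A125={u} A126={u} A134={p,q,u} A135={u} A136={q,u} A145={t,u} A146={q,t,u} A156={t,u} A234={u} A235={u} A236={u} A245={u} A246={u} A256={u} A345={u} A346={q,u} A356={u} A456={t,u}
  A1234={u} A1235={u} A1236={u} A1245={u} A1246={u} A1256={u} A1345={u} A1346={q,u} A1356={u} A1456={t,u} A2345={u} A2346={u} A2356={u} A2456={u} A3456={u}
  A12345={u} A12346={u} A12356={u} A12456={u} A13456={u} A23456={u}
  A123456={u}
components per intersection:
  A1: {p,q} {s,t,u}
  A2: {s,u}
  A3: {p,q} {s,u}
  A4: {p,q} {r,t,u}
  A5: {r,t,u}
  A6: {q} {t,u}
  A12: {s,u}
  A13: {p,q} {s,u}
  A14: {p,q} {t,u}
  A15: {t,u}
  A16: {q} {t,u}
  A23: {s,u}
  A24: {u}
  A25: {u}
  A26: {u}
  A34: {p,q} {u}
  A35: {u}
  A36: {q} {u}
  A45: {r,t,u}
  A46: {q} {t,u}
  A56: {t,u}
  A123: {s,u}
  A124: {u}
  A125: {u}
  A126: {u}
  A134: {p,q} {u}
  A135: {u}
  A136: {q} {u}
  A145: {t,u}
  A146: {q} {t,u}
  A156: {t,u}
  A234: {u}
  A235: {u}
  A236: {u}
  A245: {u}
  A246: {u}
  A256: {u}
  A345: {u}
  A346: {q} {u}
  A356: {u}
  A456: {t,u}
  A1234: {u}
  A1235: {u}
  A1236: {u}
  A1245: {u}
  A1246: {u}
  A1256: {u}
  A1345: {u}
  A1346: {q} {u}
  A1356: {u}
  A1456: {t,u}
  A2345: {u}
  A2346: {u}
  A2356: {u}
  A2456: {u}
  A3456: {u}
  A12345: {u}
  A12346: {u}
  A12356: {u}
  A12456: {u}
  A13456: {u}
  A23456: {u}
  A123456: {u}
C dims 10,21,24,16; δ0: rk 8, SNF 1^8; δ1: rk 13, SNF 1^13; δ2: rk 11, SNF 1^11
degree 0: 10−8−0 = 2 → Ȟ^0 ≅ Z^2
degree 1: 21−13−8 = 0 → Ȟ^1 ≅ 0
degree 2: 24−11−13 = 0 → Ȟ^2 ≅ 0


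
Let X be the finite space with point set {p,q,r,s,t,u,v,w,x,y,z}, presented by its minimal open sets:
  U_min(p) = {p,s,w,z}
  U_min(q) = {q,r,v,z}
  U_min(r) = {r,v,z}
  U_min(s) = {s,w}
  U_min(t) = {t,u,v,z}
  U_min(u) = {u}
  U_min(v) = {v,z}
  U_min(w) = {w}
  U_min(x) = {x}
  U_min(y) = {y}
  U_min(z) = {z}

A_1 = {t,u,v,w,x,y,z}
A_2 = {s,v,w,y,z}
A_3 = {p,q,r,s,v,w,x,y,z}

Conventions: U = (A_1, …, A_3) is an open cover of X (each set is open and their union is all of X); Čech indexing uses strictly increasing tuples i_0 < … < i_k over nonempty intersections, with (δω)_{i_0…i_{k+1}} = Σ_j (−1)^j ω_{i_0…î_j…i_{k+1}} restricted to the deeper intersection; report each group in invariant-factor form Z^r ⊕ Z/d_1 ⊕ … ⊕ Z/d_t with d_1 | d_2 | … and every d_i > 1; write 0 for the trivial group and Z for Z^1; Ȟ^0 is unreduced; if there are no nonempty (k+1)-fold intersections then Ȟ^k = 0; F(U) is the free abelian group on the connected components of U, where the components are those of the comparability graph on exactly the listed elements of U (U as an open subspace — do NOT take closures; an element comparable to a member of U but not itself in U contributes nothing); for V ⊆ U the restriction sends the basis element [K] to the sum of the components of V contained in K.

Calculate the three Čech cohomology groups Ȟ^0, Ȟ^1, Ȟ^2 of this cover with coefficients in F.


nonempty intersections:
  A12={v,w,y,z} A13={v,w,x,y,z} A23={s,v,w,y,z}
  A123={v,w,y,z}
components per intersection:
  A1: {t,u,v,z} {w} {x} {y}
  A2: {s,w} {v,z} {y}
  A3: {p,q,r,s,v,w,z} {x} {y}
  A12: {v,z} {w} {y}
  A13: {v,z} {w} {x} {y}
  A23: {s,w} {v,z} {y}
  A123: {v,z} {w} {y}
C dims 10,10,3; δ0: rk 7, SNF 1^7; δ1: rk 3, SNF 1^3
Ȟ^0: (10−7)−0=3 ⇒ Z^3
Ȟ^1: (10−3)−7=0 ⇒ 0
Ȟ^2: (3−0)−3=0 ⇒ 0

Ȟ^0 ≅ Z^3, Ȟ^1 ≅ 0, Ȟ^2 ≅ 0


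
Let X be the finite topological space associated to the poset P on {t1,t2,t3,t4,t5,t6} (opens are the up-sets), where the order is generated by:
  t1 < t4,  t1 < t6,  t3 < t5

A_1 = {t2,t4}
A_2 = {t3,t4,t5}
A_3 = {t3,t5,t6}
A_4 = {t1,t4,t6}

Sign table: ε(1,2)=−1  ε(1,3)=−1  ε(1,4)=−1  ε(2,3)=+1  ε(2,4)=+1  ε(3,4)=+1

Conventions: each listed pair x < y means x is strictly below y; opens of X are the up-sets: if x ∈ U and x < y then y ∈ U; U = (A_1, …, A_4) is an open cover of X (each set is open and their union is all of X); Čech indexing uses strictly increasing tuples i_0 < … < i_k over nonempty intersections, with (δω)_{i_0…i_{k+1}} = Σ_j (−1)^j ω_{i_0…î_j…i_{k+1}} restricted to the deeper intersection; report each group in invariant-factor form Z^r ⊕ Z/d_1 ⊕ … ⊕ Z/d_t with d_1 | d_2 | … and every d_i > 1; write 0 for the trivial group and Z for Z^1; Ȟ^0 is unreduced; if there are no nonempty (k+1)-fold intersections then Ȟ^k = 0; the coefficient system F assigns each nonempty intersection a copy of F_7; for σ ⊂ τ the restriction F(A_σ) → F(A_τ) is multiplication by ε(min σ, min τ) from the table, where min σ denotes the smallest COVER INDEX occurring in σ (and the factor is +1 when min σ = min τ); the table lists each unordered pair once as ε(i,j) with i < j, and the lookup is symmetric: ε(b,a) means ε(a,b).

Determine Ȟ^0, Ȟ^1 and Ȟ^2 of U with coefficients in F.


nonempty intersections:
  A12={t4} A14={t4} A23={t3,t5} A24={t4} A34={t6}
  A124={t4}
C dims 4,5,1; δ0: rk_F7 3; δ1: rk_F7 1
Ȟ^0: (4−3)−0=1 ⇒ Z/7
Ȟ^1: (5−1)−3=1 ⇒ Z/7
Ȟ^2: (1−0)−1=0 ⇒ 0

Ȟ^0 ≅ Z/7, Ȟ^1 ≅ Z/7, Ȟ^2 ≅ 0


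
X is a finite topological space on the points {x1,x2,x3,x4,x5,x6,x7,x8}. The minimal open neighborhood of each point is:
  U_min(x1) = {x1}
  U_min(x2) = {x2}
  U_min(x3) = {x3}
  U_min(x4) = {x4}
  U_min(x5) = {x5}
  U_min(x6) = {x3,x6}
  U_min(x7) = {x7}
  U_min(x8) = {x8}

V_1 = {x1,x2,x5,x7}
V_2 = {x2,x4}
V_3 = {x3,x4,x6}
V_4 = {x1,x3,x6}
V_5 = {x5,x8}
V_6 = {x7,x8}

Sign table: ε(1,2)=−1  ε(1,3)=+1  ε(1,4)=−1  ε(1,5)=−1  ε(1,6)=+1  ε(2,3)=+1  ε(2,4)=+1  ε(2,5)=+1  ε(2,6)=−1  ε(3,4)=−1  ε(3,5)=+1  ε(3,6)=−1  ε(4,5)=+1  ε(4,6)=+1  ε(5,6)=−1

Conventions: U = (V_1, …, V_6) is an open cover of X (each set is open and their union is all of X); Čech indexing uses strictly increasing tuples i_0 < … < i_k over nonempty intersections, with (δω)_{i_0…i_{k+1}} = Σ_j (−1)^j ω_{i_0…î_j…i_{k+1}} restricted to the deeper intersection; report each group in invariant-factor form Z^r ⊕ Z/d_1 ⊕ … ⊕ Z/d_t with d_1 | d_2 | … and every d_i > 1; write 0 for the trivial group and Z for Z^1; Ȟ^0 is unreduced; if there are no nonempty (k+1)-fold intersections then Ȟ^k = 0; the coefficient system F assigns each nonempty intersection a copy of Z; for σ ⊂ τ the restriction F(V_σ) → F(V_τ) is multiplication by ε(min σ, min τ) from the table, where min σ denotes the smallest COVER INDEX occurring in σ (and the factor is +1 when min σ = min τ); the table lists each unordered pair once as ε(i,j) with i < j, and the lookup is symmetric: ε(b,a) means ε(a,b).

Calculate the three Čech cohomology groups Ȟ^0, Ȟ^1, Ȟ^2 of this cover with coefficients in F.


intersection data:
  V12={x2} V14={x1} V15={x5} V16={x7} V23={x4} V34={x3,x6} V56={x8}
C dims 6,7; δ0: rk 6, SNF 1^5·2
Ȟ^0 = (6 − 6) − 0 = 0, so Ȟ^0 ≅ 0
Ȟ^1 = (7 − 0) − 6 = 1 plus torsion [2], so Ȟ^1 ≅ Z ⊕ Z/2
Ȟ^2 = (0 − 0) − 0 = 0, so Ȟ^2 ≅ 0

Ȟ^0 ≅ 0, Ȟ^1 ≅ Z ⊕ Z/2 and Ȟ^2 ≅ 0


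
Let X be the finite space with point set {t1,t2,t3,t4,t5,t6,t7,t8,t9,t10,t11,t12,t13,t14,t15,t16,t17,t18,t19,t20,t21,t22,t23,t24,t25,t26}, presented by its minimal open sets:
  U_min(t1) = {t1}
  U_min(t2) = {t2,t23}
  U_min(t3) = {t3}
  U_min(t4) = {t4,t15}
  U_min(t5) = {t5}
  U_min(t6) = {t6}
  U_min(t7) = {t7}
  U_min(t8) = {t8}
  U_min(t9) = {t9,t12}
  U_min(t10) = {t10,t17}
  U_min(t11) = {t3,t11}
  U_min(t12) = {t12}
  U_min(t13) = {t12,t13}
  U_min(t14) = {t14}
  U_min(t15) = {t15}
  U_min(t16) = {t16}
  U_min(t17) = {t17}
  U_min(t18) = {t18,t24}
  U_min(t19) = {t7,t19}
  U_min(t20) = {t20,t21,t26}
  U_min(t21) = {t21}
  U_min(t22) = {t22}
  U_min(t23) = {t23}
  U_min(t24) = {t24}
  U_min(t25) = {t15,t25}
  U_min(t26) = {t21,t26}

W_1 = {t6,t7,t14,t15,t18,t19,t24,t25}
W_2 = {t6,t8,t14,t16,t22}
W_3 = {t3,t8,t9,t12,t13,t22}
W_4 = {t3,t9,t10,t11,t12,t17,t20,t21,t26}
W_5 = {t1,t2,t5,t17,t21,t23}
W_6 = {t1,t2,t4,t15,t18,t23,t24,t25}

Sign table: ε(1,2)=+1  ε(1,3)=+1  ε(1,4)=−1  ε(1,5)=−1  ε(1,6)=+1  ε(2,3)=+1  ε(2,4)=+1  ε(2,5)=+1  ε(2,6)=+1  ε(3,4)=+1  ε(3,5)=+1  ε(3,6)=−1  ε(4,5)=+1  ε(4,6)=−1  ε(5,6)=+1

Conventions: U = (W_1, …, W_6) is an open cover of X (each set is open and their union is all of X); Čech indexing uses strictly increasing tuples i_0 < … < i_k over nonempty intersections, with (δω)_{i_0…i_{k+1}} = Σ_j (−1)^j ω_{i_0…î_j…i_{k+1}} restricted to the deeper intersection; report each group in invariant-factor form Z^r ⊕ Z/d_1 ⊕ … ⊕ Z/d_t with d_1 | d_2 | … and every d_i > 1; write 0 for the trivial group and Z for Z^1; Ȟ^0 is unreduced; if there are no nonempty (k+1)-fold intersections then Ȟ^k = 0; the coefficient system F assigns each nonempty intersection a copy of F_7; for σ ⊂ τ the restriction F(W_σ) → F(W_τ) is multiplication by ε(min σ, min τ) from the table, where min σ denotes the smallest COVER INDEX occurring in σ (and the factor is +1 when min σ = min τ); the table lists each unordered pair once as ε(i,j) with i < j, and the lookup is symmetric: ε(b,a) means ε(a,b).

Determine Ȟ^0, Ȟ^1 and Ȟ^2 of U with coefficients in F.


Ȟ^0 = Z/7, Ȟ^1 = Z/7, Ȟ^2 = 0

nonempty overlaps:
  W12={t6,t14} W16={t15,t18,t24,t25} W23={t8,t22} W34={t3,t9,t12} W45={t17,t21} W56={t1,t2,t23}
C dims 6,6; δ0: rk_F7 5
degree 0: 6−5−0 = 1 → Ȟ^0 ≅ Z/7
degree 1: 6−0−5 = 1 → Ȟ^1 ≅ Z/7
degree 2: 0−0−0 = 0 → Ȟ^2 ≅ 0


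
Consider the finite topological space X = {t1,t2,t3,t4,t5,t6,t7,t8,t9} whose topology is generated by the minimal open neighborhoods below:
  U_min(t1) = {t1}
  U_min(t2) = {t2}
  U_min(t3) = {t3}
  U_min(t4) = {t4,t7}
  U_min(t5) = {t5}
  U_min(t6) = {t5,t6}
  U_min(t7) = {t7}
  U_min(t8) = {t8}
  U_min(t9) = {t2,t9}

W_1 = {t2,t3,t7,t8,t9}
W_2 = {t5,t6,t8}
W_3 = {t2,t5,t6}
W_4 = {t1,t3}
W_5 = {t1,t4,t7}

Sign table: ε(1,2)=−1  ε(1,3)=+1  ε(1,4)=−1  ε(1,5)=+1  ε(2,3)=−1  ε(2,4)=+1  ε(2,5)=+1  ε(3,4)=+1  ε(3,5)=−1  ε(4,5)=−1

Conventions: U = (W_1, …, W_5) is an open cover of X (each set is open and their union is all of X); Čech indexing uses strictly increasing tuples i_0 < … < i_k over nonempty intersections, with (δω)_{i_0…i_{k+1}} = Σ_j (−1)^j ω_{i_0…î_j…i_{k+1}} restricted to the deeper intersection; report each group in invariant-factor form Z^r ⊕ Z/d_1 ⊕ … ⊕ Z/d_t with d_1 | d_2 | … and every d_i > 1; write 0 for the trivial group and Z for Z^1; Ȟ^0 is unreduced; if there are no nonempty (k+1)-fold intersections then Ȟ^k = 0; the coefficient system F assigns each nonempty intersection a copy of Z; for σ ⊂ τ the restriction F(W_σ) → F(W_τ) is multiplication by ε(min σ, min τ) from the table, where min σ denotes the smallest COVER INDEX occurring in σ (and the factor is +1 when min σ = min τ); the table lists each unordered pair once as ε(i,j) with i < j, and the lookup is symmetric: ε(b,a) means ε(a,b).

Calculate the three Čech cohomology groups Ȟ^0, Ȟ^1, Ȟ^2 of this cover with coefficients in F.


nerve simplices:
  W12={t8} W13={t2} W14={t3} W15={t7} W23={t5,t6} W45={t1}
C dims 5,6; δ0: rk 4, SNF 1^4
degree 0: 5−4−0 = 1 → Ȟ^0 ≅ Z
degree 1: 6−0−4 = 2 → Ȟ^1 ≅ Z^2
degree 2: 0−0−0 = 0 → Ȟ^2 ≅ 0

Ȟ^0 ≅ Z; Ȟ^1 ≅ Z^2; Ȟ^2 ≅ 0


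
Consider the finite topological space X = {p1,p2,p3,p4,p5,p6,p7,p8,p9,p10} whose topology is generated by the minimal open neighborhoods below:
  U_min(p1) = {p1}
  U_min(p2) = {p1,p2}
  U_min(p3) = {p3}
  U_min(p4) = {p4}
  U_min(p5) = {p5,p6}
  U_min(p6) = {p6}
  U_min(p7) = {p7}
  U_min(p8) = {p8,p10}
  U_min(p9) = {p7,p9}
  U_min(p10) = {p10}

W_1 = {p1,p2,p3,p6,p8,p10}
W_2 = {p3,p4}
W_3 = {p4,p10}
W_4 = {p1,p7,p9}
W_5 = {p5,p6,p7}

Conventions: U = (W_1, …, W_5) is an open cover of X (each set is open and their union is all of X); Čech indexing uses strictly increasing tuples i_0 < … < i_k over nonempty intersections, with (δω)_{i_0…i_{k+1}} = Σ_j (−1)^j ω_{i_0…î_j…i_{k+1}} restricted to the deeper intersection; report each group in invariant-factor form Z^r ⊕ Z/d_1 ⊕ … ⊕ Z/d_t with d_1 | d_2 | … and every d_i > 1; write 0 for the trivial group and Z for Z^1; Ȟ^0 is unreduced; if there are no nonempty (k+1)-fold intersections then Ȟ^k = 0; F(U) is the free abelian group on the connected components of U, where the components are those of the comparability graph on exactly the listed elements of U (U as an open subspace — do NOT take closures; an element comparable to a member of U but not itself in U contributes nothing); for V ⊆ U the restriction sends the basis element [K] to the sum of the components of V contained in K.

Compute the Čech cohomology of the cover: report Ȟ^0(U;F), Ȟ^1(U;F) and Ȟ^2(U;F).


cover nerve:
  W12={p3} W13={p10} W14={p1} W15={p6} W23={p4} W45={p7}
components per intersection:
  W1: {p1,p2} {p3} {p6} {p8,p10}
  W2: {p3} {p4}
  W3: {p4} {p10}
  W4: {p1} {p7,p9}
  W5: {p5,p6} {p7}
  W12: {p3}
  W13: {p10}
  W14: {p1}
  W15: {p6}
  W23: {p4}
  W45: {p7}
C dims 12,6; δ0: rk 6, SNF 1^6
Ȟ^0: (12−6)−0=6 ⇒ Z^6
Ȟ^1: (6−0)−6=0 ⇒ 0
Ȟ^2: (0−0)−0=0 ⇒ 0

Ȟ^0 ≅ Z^6, Ȟ^1 ≅ 0, Ȟ^2 ≅ 0


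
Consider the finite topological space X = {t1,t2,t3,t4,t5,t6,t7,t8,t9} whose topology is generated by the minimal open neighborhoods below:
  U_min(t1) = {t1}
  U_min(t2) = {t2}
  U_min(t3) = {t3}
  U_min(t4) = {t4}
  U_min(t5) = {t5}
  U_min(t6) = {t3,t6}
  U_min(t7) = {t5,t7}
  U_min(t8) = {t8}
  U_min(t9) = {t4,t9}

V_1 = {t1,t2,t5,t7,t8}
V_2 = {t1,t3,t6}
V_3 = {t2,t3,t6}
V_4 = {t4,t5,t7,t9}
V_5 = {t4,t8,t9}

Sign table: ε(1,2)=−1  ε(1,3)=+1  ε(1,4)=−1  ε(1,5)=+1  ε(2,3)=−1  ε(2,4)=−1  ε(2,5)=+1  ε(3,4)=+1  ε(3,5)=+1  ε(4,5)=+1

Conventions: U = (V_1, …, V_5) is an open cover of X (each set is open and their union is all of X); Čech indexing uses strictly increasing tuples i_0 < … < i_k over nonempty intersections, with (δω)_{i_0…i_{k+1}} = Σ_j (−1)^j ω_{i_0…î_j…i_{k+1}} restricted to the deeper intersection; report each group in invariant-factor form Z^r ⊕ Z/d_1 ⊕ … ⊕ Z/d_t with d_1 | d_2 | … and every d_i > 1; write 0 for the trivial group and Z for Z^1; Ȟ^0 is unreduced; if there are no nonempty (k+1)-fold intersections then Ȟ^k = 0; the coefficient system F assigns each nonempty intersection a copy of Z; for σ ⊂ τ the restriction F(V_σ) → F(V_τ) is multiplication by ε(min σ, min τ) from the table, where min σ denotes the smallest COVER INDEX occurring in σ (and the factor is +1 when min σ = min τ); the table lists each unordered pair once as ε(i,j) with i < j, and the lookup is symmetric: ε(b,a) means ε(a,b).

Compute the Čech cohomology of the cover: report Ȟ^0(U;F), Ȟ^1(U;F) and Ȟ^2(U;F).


Ȟ^0(U;F) ≅ 0, Ȟ^1(U;F) ≅ Z ⊕ Z/2, Ȟ^2(U;F) ≅ 0

nonempty intersections:
  V12={t1} V13={t2} V14={t5,t7} V15={t8} V23={t3,t6} V45={t4,t9}
C dims 5,6; δ0: rk 5, SNF 1^4·2
Ȟ^0: (5−5)−0=0 ⇒ 0
Ȟ^1: (6−0)−5=1 plus torsion [2] ⇒ Z ⊕ Z/2
Ȟ^2: (0−0)−0=0 ⇒ 0
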